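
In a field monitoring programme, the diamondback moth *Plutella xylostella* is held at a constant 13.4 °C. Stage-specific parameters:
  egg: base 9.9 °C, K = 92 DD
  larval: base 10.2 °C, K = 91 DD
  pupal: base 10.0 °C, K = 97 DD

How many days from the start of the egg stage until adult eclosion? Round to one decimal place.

83.3 days

egg: 92 / (13.4 − 9.9) = 92 / 3.5 = 26.286 d.
larval: 91 / (13.4 − 10.2) = 91 / 3.2 = 28.437 d.
pupal: 97 / (13.4 − 10.0) = 97 / 3.4 = 28.529 d.
Sum = 83.253 ≈ 83.3 days.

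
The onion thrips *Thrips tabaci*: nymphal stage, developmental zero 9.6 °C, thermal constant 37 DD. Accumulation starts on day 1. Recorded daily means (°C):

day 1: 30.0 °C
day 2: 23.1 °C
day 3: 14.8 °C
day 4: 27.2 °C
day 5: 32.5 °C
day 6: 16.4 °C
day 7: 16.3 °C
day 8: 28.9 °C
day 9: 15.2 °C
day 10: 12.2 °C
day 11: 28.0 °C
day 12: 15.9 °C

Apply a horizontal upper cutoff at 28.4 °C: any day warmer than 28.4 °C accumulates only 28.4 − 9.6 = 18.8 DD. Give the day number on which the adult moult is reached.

day 3

Daily DD above 9.6 °C (capped at 18.8): 18.8, 13.5, 5.2, 17.6, 18.8, 6.8, 6.7, 18.8, 5.6, 2.6, 18.4, 6.3.
Cumulative: 18.8, 32.3, 37.5, 55.1, 73.9, 80.7, 87.4, 106.2, 111.8, 114.4, 132.8, 139.1.
The total first reaches 37 DD on day 3.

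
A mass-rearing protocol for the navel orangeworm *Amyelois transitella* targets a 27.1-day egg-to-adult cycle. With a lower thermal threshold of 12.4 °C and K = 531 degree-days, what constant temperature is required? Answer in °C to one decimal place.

32.0 °C

Required daily accumulation = 531 / 27.1 = 19.594 DD/day.
T = T_base + 19.594 = 12.4 + 19.594 = 31.994 ≈ 32.0 °C.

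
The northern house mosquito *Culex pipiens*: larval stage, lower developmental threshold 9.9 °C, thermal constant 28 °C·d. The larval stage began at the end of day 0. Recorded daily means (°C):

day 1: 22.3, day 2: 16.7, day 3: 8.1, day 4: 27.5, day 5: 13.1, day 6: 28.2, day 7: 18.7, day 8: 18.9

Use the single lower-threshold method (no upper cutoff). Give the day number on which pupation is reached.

day 4

Daily DD above 9.9 °C: 12.4, 6.8, 0.0, 17.6, 3.2, 18.3, 8.8, 9.0.
Cumulative: 12.4, 19.2, 19.2, 36.8, 40.0, 58.3, 67.1, 76.1.
The total first reaches 28 DD on day 4.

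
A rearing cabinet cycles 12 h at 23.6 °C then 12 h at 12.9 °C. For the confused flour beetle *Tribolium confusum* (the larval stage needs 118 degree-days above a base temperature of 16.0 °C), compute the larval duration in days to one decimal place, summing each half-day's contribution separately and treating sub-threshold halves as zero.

31.1 days

Day half: max(0, 23.6 − 16.0) × 0.5 = 7.6 × 0.5 = 3.80 DD.
Night half: max(0, 12.9 − 16.0) × 0.5 = 0.0 × 0.5 = 0.00 DD.
Per 24 h: 3.80 DD/day.
Duration = 118 / 3.80 = 31.053 ≈ 31.1 days.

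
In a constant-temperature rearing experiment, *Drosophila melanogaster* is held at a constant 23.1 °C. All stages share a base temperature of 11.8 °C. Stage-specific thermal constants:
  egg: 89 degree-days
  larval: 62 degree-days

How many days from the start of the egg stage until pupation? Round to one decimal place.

13.4 days

Daily accumulation at 23.1 °C = 23.1 − 11.8 = 11.3 DD/day.
Total K = 89 + 62 = 151 DD.
Total duration = 151 / 11.3 = 13.363 ≈ 13.4 days.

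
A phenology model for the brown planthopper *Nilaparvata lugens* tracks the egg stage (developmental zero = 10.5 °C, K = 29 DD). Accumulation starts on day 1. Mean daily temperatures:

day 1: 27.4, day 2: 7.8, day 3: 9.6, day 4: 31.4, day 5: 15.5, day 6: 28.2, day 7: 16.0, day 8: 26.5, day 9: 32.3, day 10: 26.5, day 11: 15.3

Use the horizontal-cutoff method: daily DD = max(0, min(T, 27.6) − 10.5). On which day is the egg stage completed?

day 4

Daily DD above 10.5 °C (capped at 17.1): 16.9, 0.0, 0.0, 17.1, 5.0, 17.1, 5.5, 16.0, 17.1, 16.0, 4.8.
Cumulative: 16.9, 16.9, 16.9, 34.0, 39.0, 56.1, 61.6, 77.6, 94.7, 110.7, 115.5.
The total first reaches 29 DD on day 4.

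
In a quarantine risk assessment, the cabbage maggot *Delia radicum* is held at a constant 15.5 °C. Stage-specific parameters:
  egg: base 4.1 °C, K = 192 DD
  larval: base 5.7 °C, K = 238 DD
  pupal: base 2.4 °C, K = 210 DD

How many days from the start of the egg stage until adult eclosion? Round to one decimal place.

egg: 192 / (15.5 − 4.1) = 192 / 11.4 = 16.842 d.
larval: 238 / (15.5 − 5.7) = 238 / 9.8 = 24.286 d.
pupal: 210 / (15.5 − 2.4) = 210 / 13.1 = 16.031 d.
Sum = 57.158 ≈ 57.2 days.

57.2 days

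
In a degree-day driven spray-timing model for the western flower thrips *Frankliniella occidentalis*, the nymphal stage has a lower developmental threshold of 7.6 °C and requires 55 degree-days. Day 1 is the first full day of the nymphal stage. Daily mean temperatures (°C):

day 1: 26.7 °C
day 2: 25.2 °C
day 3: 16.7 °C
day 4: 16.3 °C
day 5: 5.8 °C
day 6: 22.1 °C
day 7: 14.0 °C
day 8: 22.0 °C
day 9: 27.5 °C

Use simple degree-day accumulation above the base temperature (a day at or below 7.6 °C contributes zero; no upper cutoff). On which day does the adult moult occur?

day 6

Daily DD above 7.6 °C: 19.1, 17.6, 9.1, 8.7, 0.0, 14.5, 6.4, 14.4, 19.9.
Cumulative: 19.1, 36.7, 45.8, 54.5, 54.5, 69.0, 75.4, 89.8, 109.7.
The total first reaches 55 DD on day 6.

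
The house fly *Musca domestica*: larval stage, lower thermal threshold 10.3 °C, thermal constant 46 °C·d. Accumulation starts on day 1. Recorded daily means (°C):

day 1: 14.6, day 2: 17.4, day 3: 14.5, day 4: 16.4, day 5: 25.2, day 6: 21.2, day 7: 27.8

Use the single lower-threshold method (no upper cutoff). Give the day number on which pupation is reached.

Daily DD above 10.3 °C: 4.3, 7.1, 4.2, 6.1, 14.9, 10.9, 17.5.
Cumulative: 4.3, 11.4, 15.6, 21.7, 36.6, 47.5, 65.0.
The total first reaches 46 DD on day 6.

day 6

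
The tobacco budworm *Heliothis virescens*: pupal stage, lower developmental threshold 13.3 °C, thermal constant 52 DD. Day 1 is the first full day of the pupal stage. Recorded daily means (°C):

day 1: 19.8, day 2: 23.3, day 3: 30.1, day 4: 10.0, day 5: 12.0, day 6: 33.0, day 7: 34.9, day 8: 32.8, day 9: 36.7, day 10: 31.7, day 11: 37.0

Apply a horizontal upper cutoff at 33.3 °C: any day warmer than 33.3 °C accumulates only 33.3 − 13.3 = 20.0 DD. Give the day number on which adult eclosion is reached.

Daily DD above 13.3 °C (capped at 20.0): 6.5, 10.0, 16.8, 0.0, 0.0, 19.7, 20.0, 19.5, 20.0, 18.4, 20.0.
Cumulative: 6.5, 16.5, 33.3, 33.3, 33.3, 53.0, 73.0, 92.5, 112.5, 130.9, 150.9.
The total first reaches 52 DD on day 6.

day 6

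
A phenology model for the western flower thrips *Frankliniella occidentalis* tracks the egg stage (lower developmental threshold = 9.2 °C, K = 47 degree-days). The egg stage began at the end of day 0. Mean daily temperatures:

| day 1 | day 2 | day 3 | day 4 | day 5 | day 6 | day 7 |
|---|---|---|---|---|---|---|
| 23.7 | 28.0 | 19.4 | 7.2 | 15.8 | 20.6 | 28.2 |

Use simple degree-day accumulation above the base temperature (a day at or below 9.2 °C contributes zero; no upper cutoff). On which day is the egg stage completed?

day 5

Daily DD above 9.2 °C: 14.5, 18.8, 10.2, 0.0, 6.6, 11.4, 19.0.
Cumulative: 14.5, 33.3, 43.5, 43.5, 50.1, 61.5, 80.5.
The total first reaches 47 DD on day 5.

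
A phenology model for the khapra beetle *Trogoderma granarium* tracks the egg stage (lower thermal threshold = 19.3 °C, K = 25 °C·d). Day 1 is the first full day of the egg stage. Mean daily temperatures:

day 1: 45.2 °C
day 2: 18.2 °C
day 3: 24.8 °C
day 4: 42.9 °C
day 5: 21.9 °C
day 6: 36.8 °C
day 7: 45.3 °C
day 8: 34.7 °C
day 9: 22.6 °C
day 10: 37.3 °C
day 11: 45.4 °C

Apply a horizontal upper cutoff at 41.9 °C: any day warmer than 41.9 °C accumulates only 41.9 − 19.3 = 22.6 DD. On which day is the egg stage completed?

Daily DD above 19.3 °C (capped at 22.6): 22.6, 0.0, 5.5, 22.6, 2.6, 17.5, 22.6, 15.4, 3.3, 18.0, 22.6.
Cumulative: 22.6, 22.6, 28.1, 50.7, 53.3, 70.8, 93.4, 108.8, 112.1, 130.1, 152.7.
The total first reaches 25 DD on day 3.

day 3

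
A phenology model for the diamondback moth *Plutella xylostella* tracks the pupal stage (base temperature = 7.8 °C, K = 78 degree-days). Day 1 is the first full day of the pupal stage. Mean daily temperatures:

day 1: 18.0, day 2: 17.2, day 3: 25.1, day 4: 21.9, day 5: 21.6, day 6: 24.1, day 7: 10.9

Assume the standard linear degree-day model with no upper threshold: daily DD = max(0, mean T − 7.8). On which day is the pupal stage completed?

Daily DD above 7.8 °C: 10.2, 9.4, 17.3, 14.1, 13.8, 16.3, 3.1.
Cumulative: 10.2, 19.6, 36.9, 51.0, 64.8, 81.1, 84.2.
The total first reaches 78 DD on day 6.

day 6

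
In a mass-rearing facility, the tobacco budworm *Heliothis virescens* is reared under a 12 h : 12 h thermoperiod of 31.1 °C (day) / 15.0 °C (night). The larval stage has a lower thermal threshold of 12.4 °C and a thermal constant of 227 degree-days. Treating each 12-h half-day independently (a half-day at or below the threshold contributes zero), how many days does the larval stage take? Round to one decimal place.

21.3 days

Day half: max(0, 31.1 − 12.4) × 0.5 = 18.7 × 0.5 = 9.35 DD.
Night half: max(0, 15.0 − 12.4) × 0.5 = 2.6 × 0.5 = 1.30 DD.
Per 24 h: 10.65 DD/day.
Duration = 227 / 10.65 = 21.315 ≈ 21.3 days.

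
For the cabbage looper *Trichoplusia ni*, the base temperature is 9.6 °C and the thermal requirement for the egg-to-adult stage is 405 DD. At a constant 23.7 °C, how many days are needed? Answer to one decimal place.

Daily accumulation = 23.7 − 9.6 = 14.1 DD/day.
Duration = 405 / 14.1 = 28.723 ≈ 28.7 days.

28.7 days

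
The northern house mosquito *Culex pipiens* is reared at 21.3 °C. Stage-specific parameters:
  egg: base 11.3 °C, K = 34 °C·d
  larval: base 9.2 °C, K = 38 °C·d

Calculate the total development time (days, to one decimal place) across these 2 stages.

6.5 days

egg: 34 / (21.3 − 11.3) = 34 / 10.0 = 3.400 d.
larval: 38 / (21.3 − 9.2) = 38 / 12.1 = 3.140 d.
Sum = 6.540 ≈ 6.5 days.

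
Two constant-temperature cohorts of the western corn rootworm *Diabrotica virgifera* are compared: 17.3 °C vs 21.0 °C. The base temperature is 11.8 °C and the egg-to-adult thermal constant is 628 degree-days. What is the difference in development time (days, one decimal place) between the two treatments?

45.9 days

At 17.3 °C: 628 / (17.3 − 11.8) = 628 / 5.5 = 114.182 d.
At 21.0 °C: 628 / (21.0 − 11.8) = 628 / 9.2 = 68.261 d.
Difference = |114.182 − 68.261| = 45.921 ≈ 45.9 days.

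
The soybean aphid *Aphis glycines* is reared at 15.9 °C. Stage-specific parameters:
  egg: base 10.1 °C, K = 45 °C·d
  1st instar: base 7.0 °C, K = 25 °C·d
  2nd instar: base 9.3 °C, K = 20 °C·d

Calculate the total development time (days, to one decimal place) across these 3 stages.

egg: 45 / (15.9 − 10.1) = 45 / 5.8 = 7.759 d.
1st instar: 25 / (15.9 − 7.0) = 25 / 8.9 = 2.809 d.
2nd instar: 20 / (15.9 − 9.3) = 20 / 6.6 = 3.030 d.
Sum = 13.598 ≈ 13.6 days.

13.6 days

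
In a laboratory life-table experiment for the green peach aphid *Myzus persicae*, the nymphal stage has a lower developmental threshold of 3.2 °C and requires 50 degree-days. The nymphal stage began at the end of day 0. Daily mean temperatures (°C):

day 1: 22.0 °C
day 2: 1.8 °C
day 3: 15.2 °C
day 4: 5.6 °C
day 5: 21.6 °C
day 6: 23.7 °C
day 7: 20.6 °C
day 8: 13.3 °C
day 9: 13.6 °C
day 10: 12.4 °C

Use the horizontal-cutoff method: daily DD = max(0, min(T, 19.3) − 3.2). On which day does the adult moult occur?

day 6

Daily DD above 3.2 °C (capped at 16.1): 16.1, 0.0, 12.0, 2.4, 16.1, 16.1, 16.1, 10.1, 10.4, 9.2.
Cumulative: 16.1, 16.1, 28.1, 30.5, 46.6, 62.7, 78.8, 88.9, 99.3, 108.5.
The total first reaches 50 DD on day 6.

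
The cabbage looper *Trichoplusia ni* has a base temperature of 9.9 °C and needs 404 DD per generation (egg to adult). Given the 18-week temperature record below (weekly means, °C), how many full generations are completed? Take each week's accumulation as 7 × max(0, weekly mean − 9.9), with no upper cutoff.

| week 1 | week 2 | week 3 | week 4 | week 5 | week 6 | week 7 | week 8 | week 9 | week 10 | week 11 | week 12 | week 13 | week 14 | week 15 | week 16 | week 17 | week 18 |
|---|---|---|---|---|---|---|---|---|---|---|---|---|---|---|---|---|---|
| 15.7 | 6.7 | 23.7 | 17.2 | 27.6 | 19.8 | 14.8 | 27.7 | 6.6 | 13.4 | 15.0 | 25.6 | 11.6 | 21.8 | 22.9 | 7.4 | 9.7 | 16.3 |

2 generations

Weekly DD (7 × max(0, T̄ − 9.9)): 40.6, 0.0, 96.6, 51.1, 123.9, 69.3, 34.3, 124.6, 0.0, 24.5, 35.7, 109.9, 11.9, 83.3, 91.0, 0.0, 0.0, 44.8.
Season total = 941.5 DD.
Complete generations = ⌊941.5 / 404⌋ = 2.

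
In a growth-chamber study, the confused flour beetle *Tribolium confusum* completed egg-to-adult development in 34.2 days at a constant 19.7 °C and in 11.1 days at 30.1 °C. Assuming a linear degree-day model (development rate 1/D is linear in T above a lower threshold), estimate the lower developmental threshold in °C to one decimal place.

14.7 °C

Under the model K = D·(T − T_b), so D₁·(T₁ − T_b) = D₂·(T₂ − T_b).
34.2·(19.7 − T_b) = 11.1·(30.1 − T_b)
T_b = (34.2·19.7 − 11.1·30.1) / (34.2 − 11.1) = 339.63 / 23.1 = 14.703 °C ≈ 14.7 °C.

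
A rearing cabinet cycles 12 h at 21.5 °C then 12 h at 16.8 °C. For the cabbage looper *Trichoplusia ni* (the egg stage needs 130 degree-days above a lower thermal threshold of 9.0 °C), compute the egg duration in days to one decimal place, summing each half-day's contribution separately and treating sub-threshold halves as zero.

12.8 days

Day half: max(0, 21.5 − 9.0) × 0.5 = 12.5 × 0.5 = 6.25 DD.
Night half: max(0, 16.8 − 9.0) × 0.5 = 7.8 × 0.5 = 3.90 DD.
Per 24 h: 10.15 DD/day.
Duration = 130 / 10.15 = 12.808 ≈ 12.8 days.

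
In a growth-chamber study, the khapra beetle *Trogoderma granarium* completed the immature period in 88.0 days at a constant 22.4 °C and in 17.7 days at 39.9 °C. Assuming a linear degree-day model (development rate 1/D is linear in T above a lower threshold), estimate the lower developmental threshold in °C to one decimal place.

18.0 °C

Under the model K = D·(T − T_b), so D₁·(T₁ − T_b) = D₂·(T₂ − T_b).
88.0·(22.4 − T_b) = 17.7·(39.9 − T_b)
T_b = (88.0·22.4 − 17.7·39.9) / (88.0 − 17.7) = 1264.97 / 70.3 = 17.994 °C ≈ 18.0 °C.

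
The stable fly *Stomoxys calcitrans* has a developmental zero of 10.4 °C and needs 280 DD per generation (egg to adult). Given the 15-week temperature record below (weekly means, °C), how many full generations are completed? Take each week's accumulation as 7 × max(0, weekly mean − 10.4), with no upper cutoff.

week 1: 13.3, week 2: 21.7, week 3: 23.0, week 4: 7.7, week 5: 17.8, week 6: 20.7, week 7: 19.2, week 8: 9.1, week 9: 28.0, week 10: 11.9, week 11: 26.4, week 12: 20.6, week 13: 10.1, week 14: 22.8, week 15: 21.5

3 generations

Weekly DD (7 × max(0, T̄ − 10.4)): 20.3, 79.1, 88.2, 0.0, 51.8, 72.1, 61.6, 0.0, 123.2, 10.5, 112.0, 71.4, 0.0, 86.8, 77.7.
Season total = 854.7 DD.
Complete generations = ⌊854.7 / 280⌋ = 3.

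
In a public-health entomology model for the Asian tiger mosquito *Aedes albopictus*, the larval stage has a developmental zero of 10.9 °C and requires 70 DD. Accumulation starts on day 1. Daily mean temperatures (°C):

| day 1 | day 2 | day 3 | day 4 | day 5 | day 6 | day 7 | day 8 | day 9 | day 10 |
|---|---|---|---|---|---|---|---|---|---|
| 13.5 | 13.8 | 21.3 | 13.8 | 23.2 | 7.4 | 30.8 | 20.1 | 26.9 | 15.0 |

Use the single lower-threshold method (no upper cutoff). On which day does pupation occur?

Daily DD above 10.9 °C: 2.6, 2.9, 10.4, 2.9, 12.3, 0.0, 19.9, 9.2, 16.0, 4.1.
Cumulative: 2.6, 5.5, 15.9, 18.8, 31.1, 31.1, 51.0, 60.2, 76.2, 80.3.
The total first reaches 70 DD on day 9.

day 9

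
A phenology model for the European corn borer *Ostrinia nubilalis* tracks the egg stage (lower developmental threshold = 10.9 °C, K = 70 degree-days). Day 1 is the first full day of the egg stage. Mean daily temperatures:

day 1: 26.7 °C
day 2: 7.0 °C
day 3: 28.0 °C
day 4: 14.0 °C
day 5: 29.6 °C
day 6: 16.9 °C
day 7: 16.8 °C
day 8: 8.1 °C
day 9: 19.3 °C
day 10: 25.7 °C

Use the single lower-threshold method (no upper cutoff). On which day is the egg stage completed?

day 9

Daily DD above 10.9 °C: 15.8, 0.0, 17.1, 3.1, 18.7, 6.0, 5.9, 0.0, 8.4, 14.8.
Cumulative: 15.8, 15.8, 32.9, 36.0, 54.7, 60.7, 66.6, 66.6, 75.0, 89.8.
The total first reaches 70 DD on day 9.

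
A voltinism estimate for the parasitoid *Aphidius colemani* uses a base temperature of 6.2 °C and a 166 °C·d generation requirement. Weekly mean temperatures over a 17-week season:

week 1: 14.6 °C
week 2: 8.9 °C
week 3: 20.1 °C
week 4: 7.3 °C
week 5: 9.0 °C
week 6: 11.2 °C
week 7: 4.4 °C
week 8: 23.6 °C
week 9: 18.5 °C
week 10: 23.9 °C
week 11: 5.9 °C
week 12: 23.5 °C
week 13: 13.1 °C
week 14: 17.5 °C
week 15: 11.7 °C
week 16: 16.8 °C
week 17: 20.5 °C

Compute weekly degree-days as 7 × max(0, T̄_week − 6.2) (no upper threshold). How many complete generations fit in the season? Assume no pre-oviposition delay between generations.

Weekly DD (7 × max(0, T̄ − 6.2)): 58.8, 18.9, 97.3, 7.7, 19.6, 35.0, 0.0, 121.8, 86.1, 123.9, 0.0, 121.1, 48.3, 79.1, 38.5, 74.2, 100.1.
Season total = 1030.4 DD.
Complete generations = ⌊1030.4 / 166⌋ = 6.

6 generations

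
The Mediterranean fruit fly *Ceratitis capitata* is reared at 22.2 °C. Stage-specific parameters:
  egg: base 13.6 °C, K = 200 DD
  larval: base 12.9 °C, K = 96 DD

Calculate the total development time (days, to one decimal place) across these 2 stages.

egg: 200 / (22.2 − 13.6) = 200 / 8.6 = 23.256 d.
larval: 96 / (22.2 − 12.9) = 96 / 9.3 = 10.323 d.
Sum = 33.578 ≈ 33.6 days.

33.6 days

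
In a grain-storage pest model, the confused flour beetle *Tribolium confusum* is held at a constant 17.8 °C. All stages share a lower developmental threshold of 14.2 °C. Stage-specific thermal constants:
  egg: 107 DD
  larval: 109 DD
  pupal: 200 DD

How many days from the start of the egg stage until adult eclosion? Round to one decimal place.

115.6 days

Daily accumulation at 17.8 °C = 17.8 − 14.2 = 3.6 DD/day.
Total K = 107 + 109 + 200 = 416 DD.
Total duration = 416 / 3.6 = 115.556 ≈ 115.6 days.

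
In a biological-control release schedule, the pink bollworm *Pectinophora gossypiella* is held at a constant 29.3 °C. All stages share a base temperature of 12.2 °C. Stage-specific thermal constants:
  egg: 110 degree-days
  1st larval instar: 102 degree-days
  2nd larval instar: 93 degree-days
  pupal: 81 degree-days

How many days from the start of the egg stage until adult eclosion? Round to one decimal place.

22.6 days

Daily accumulation at 29.3 °C = 29.3 − 12.2 = 17.1 DD/day.
Total K = 110 + 102 + 93 + 81 = 386 DD.
Total duration = 386 / 17.1 = 22.573 ≈ 22.6 days.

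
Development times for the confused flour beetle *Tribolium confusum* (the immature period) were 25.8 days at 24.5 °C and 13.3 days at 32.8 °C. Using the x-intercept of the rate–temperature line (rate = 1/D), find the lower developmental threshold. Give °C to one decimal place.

Under the model K = D·(T − T_b), so D₁·(T₁ − T_b) = D₂·(T₂ − T_b).
25.8·(24.5 − T_b) = 13.3·(32.8 − T_b)
T_b = (25.8·24.5 − 13.3·32.8) / (25.8 − 13.3) = 195.86 / 12.5 = 15.669 °C ≈ 15.7 °C.

15.7 °C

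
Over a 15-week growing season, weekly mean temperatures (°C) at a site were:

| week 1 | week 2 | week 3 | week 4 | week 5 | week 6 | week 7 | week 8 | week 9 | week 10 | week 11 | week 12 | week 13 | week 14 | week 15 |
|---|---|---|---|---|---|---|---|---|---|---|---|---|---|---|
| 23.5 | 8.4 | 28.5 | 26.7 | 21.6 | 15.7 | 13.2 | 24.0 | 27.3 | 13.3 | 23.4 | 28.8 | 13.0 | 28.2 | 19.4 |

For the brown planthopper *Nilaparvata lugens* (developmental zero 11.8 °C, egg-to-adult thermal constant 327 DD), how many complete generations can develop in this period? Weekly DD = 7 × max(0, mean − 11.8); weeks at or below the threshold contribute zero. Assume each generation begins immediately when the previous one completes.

3 generations

Weekly DD (7 × max(0, T̄ − 11.8)): 81.9, 0.0, 116.9, 104.3, 68.6, 27.3, 9.8, 85.4, 108.5, 10.5, 81.2, 119.0, 8.4, 114.8, 53.2.
Season total = 989.8 DD.
Complete generations = ⌊989.8 / 327⌋ = 3.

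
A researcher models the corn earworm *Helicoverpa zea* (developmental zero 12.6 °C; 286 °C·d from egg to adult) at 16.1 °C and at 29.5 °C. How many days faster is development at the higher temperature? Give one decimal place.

At 16.1 °C: 286 / (16.1 − 12.6) = 286 / 3.5 = 81.714 d.
At 29.5 °C: 286 / (29.5 − 12.6) = 286 / 16.9 = 16.923 d.
Difference = |81.714 − 16.923| = 64.791 ≈ 64.8 days.

64.8 days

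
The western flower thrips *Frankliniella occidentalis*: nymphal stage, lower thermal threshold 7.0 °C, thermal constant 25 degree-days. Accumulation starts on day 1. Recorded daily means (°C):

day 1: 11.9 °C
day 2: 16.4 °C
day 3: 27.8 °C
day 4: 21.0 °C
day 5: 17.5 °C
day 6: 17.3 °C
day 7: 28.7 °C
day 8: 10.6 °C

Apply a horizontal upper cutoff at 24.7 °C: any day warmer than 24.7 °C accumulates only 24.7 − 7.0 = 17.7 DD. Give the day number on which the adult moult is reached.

day 3

Daily DD above 7.0 °C (capped at 17.7): 4.9, 9.4, 17.7, 14.0, 10.5, 10.3, 17.7, 3.6.
Cumulative: 4.9, 14.3, 32.0, 46.0, 56.5, 66.8, 84.5, 88.1.
The total first reaches 25 DD on day 3.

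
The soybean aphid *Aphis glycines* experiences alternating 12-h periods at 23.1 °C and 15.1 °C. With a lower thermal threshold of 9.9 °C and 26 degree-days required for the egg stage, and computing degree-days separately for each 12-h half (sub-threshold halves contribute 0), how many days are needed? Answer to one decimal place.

Day half: max(0, 23.1 − 9.9) × 0.5 = 13.2 × 0.5 = 6.60 DD.
Night half: max(0, 15.1 − 9.9) × 0.5 = 5.2 × 0.5 = 2.60 DD.
Per 24 h: 9.20 DD/day.
Duration = 26 / 9.20 = 2.826 ≈ 2.8 days.

2.8 days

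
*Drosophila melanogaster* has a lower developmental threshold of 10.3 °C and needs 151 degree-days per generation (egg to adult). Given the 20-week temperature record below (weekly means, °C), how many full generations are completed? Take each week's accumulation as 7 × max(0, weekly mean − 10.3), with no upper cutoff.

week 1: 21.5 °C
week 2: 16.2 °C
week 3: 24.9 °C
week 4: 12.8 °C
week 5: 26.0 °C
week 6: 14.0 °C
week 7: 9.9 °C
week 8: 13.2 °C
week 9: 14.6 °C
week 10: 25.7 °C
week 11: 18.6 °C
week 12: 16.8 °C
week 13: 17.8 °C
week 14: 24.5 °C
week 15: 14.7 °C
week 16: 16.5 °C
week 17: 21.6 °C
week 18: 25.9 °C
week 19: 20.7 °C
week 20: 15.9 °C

Weekly DD (7 × max(0, T̄ − 10.3)): 78.4, 41.3, 102.2, 17.5, 109.9, 25.9, 0.0, 20.3, 30.1, 107.8, 58.1, 45.5, 52.5, 99.4, 30.8, 43.4, 79.1, 109.2, 72.8, 39.2.
Season total = 1163.4 DD.
Complete generations = ⌊1163.4 / 151⌋ = 7.

7 generations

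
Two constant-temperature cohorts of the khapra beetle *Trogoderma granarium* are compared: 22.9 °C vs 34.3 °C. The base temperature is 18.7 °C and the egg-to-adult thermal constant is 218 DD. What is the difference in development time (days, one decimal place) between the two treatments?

37.9 days

At 22.9 °C: 218 / (22.9 − 18.7) = 218 / 4.2 = 51.905 d.
At 34.3 °C: 218 / (34.3 − 18.7) = 218 / 15.6 = 13.974 d.
Difference = |51.905 − 13.974| = 37.930 ≈ 37.9 days.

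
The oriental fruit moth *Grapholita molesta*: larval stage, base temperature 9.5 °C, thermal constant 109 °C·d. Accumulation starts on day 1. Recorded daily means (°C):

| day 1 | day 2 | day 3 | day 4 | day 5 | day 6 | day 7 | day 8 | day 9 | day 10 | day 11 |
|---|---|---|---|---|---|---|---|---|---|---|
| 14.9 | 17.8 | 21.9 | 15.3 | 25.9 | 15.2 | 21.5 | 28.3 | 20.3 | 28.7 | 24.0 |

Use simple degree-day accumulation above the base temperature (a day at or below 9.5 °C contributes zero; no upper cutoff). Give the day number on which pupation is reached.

Daily DD above 9.5 °C: 5.4, 8.3, 12.4, 5.8, 16.4, 5.7, 12.0, 18.8, 10.8, 19.2, 14.5.
Cumulative: 5.4, 13.7, 26.1, 31.9, 48.3, 54.0, 66.0, 84.8, 95.6, 114.8, 129.3.
The total first reaches 109 DD on day 10.

day 10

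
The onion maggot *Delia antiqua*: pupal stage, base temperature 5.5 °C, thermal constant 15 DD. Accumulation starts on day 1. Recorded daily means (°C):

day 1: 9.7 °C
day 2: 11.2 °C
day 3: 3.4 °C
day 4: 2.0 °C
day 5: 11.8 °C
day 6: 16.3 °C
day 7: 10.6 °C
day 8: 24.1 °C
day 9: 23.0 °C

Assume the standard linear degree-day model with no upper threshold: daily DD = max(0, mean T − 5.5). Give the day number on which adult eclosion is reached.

day 5

Daily DD above 5.5 °C: 4.2, 5.7, 0.0, 0.0, 6.3, 10.8, 5.1, 18.6, 17.5.
Cumulative: 4.2, 9.9, 9.9, 9.9, 16.2, 27.0, 32.1, 50.7, 68.2.
The total first reaches 15 DD on day 5.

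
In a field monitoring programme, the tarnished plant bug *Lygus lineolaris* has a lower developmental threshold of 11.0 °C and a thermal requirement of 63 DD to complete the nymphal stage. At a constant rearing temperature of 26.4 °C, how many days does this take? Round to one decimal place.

4.1 days

Daily accumulation = 26.4 − 11.0 = 15.4 DD/day.
Duration = 63 / 15.4 = 4.091 ≈ 4.1 days.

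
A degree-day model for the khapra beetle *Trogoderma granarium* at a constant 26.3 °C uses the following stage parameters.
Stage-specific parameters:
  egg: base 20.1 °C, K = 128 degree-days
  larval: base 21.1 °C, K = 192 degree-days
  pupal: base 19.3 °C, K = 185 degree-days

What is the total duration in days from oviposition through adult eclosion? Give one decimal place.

egg: 128 / (26.3 − 20.1) = 128 / 6.2 = 20.645 d.
larval: 192 / (26.3 − 21.1) = 192 / 5.2 = 36.923 d.
pupal: 185 / (26.3 − 19.3) = 185 / 7.0 = 26.429 d.
Sum = 83.997 ≈ 84.0 days.

84.0 days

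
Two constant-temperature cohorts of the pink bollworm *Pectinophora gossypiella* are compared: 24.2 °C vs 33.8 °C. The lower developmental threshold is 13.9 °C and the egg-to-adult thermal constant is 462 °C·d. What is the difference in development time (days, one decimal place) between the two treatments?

21.6 days

At 24.2 °C: 462 / (24.2 − 13.9) = 462 / 10.3 = 44.854 d.
At 33.8 °C: 462 / (33.8 − 13.9) = 462 / 19.9 = 23.216 d.
Difference = |44.854 − 23.216| = 21.638 ≈ 21.6 days.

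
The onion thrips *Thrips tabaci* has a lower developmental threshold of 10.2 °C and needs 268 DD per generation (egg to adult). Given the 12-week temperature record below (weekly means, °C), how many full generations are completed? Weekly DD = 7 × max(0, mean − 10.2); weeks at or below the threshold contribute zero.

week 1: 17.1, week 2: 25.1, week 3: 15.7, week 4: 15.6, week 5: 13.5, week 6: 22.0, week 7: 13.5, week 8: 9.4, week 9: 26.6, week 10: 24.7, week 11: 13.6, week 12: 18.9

Weekly DD (7 × max(0, T̄ − 10.2)): 48.3, 104.3, 38.5, 37.8, 23.1, 82.6, 23.1, 0.0, 114.8, 101.5, 23.8, 60.9.
Season total = 658.7 DD.
Complete generations = ⌊658.7 / 268⌋ = 2.

2 generations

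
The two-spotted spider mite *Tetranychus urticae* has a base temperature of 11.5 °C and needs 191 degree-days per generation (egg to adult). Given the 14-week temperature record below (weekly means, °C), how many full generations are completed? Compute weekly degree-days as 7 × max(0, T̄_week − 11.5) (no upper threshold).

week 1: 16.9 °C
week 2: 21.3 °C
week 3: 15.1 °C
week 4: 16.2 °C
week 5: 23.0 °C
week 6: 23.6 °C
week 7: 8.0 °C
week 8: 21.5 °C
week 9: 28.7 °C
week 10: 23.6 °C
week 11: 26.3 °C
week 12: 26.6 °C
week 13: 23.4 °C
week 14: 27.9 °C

5 generations

Weekly DD (7 × max(0, T̄ − 11.5)): 37.8, 68.6, 25.2, 32.9, 80.5, 84.7, 0.0, 70.0, 120.4, 84.7, 103.6, 105.7, 83.3, 114.8.
Season total = 1012.2 DD.
Complete generations = ⌊1012.2 / 191⌋ = 5.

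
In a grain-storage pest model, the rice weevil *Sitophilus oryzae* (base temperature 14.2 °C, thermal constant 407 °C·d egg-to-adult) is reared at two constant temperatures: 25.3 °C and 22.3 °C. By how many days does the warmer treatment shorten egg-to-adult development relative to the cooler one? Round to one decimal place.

At 25.3 °C: 407 / (25.3 − 14.2) = 407 / 11.1 = 36.667 d.
At 22.3 °C: 407 / (22.3 − 14.2) = 407 / 8.1 = 50.247 d.
Difference = |36.667 − 50.247| = 13.580 ≈ 13.6 days.

13.6 days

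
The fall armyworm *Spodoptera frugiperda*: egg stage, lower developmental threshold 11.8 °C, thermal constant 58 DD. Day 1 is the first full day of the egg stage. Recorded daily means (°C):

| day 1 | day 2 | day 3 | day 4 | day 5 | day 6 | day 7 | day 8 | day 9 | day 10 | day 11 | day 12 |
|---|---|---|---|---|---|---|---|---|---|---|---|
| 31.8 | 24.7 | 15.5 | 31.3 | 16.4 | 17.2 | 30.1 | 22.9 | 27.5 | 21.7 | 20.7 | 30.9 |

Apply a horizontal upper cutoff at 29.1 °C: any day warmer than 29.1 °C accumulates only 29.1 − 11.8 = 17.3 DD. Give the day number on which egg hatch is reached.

Daily DD above 11.8 °C (capped at 17.3): 17.3, 12.9, 3.7, 17.3, 4.6, 5.4, 17.3, 11.1, 15.7, 9.9, 8.9, 17.3.
Cumulative: 17.3, 30.2, 33.9, 51.2, 55.8, 61.2, 78.5, 89.6, 105.3, 115.2, 124.1, 141.4.
The total first reaches 58 DD on day 6.

day 6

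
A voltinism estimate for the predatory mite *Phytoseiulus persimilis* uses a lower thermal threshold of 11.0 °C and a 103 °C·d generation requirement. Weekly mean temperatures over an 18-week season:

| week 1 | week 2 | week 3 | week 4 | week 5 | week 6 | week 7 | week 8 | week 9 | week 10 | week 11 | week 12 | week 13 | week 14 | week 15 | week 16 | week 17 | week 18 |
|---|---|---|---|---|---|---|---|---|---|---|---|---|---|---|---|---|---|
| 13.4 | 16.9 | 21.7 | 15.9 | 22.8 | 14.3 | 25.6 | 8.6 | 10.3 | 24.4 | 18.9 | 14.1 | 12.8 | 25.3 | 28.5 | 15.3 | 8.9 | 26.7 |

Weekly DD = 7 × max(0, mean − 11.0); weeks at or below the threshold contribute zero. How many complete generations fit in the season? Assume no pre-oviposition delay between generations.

8 generations

Weekly DD (7 × max(0, T̄ − 11.0)): 16.8, 41.3, 74.9, 34.3, 82.6, 23.1, 102.2, 0.0, 0.0, 93.8, 55.3, 21.7, 12.6, 100.1, 122.5, 30.1, 0.0, 109.9.
Season total = 921.2 DD.
Complete generations = ⌊921.2 / 103⌋ = 8.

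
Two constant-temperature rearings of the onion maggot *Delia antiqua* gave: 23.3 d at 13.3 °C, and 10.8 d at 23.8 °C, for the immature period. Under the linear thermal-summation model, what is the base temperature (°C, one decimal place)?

4.2 °C

Equal thermal constants: D₁(T₁ − T_b) = D₂(T₂ − T_b).
23.3·(13.3 − T_b) = 10.8·(23.8 − T_b)
T_b = (23.3·13.3 − 10.8·23.8) / (23.3 − 10.8) = 52.85 / 12.5 = 4.228 °C ≈ 4.2 °C.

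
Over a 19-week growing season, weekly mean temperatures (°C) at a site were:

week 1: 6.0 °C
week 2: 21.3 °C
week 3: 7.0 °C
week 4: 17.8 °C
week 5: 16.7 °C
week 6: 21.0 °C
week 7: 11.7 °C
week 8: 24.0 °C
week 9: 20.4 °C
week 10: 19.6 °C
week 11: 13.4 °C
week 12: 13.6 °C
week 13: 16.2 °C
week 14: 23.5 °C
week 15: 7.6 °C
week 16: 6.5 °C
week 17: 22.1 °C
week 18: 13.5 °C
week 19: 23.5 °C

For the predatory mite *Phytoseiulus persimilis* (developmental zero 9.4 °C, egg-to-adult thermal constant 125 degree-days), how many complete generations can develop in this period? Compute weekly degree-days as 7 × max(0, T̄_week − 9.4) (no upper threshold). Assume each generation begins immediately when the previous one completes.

7 generations

Weekly DD (7 × max(0, T̄ − 9.4)): 0.0, 83.3, 0.0, 58.8, 51.1, 81.2, 16.1, 102.2, 77.0, 71.4, 28.0, 29.4, 47.6, 98.7, 0.0, 0.0, 88.9, 28.7, 98.7.
Season total = 961.1 DD.
Complete generations = ⌊961.1 / 125⌋ = 7.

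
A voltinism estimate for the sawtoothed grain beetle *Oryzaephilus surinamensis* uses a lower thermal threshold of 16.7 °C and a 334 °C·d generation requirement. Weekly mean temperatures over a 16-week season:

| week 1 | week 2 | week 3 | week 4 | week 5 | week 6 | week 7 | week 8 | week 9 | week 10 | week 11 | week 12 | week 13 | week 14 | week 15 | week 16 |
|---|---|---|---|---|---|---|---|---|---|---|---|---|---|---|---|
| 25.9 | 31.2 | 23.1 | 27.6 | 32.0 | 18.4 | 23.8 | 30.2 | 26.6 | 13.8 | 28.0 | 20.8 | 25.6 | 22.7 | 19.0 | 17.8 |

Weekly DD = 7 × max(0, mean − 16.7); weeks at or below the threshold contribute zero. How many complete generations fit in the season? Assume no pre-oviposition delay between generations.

Weekly DD (7 × max(0, T̄ − 16.7)): 64.4, 101.5, 44.8, 76.3, 107.1, 11.9, 49.7, 94.5, 69.3, 0.0, 79.1, 28.7, 62.3, 42.0, 16.1, 7.7.
Season total = 855.4 DD.
Complete generations = ⌊855.4 / 334⌋ = 2.

2 generations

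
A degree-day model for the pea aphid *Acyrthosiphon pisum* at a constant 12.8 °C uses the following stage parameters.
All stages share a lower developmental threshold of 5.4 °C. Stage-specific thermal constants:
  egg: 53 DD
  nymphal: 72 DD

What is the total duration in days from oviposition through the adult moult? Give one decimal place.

Daily accumulation at 12.8 °C = 12.8 − 5.4 = 7.4 DD/day.
Total K = 53 + 72 = 125 DD.
Total duration = 125 / 7.4 = 16.892 ≈ 16.9 days.

16.9 days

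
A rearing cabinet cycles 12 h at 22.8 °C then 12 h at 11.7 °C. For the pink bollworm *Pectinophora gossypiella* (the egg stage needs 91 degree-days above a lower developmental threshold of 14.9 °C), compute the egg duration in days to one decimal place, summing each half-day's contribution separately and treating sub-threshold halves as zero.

23.0 days

Day half: max(0, 22.8 − 14.9) × 0.5 = 7.9 × 0.5 = 3.95 DD.
Night half: max(0, 11.7 − 14.9) × 0.5 = 0.0 × 0.5 = 0.00 DD.
Per 24 h: 3.95 DD/day.
Duration = 91 / 3.95 = 23.038 ≈ 23.0 days.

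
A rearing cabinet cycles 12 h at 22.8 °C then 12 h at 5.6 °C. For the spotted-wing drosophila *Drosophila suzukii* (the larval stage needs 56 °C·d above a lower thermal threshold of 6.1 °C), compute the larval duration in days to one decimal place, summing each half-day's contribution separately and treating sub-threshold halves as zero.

6.7 days

Day half: max(0, 22.8 − 6.1) × 0.5 = 16.7 × 0.5 = 8.35 DD.
Night half: max(0, 5.6 − 6.1) × 0.5 = 0.0 × 0.5 = 0.00 DD.
Per 24 h: 8.35 DD/day.
Duration = 56 / 8.35 = 6.707 ≈ 6.7 days.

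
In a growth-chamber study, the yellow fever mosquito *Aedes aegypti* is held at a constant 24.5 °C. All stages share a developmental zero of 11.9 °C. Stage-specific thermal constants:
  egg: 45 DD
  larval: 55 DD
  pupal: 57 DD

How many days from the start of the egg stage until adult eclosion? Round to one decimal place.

Daily accumulation at 24.5 °C = 24.5 − 11.9 = 12.6 DD/day.
Total K = 45 + 55 + 57 = 157 DD.
Total duration = 157 / 12.6 = 12.460 ≈ 12.5 days.

12.5 days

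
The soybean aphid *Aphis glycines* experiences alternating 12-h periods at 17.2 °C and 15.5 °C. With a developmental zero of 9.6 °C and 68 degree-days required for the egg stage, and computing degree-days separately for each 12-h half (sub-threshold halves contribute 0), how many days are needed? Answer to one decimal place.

10.1 days

Day half: max(0, 17.2 − 9.6) × 0.5 = 7.6 × 0.5 = 3.80 DD.
Night half: max(0, 15.5 − 9.6) × 0.5 = 5.9 × 0.5 = 2.95 DD.
Per 24 h: 6.75 DD/day.
Duration = 68 / 6.75 = 10.074 ≈ 10.1 days.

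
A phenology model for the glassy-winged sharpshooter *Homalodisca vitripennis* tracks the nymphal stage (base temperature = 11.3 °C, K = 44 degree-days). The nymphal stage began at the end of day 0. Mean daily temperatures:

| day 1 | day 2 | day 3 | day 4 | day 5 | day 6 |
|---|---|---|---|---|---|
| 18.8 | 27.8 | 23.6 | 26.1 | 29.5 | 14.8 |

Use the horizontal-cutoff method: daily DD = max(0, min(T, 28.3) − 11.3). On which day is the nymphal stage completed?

day 4

Daily DD above 11.3 °C (capped at 17.0): 7.5, 16.5, 12.3, 14.8, 17.0, 3.5.
Cumulative: 7.5, 24.0, 36.3, 51.1, 68.1, 71.6.
The total first reaches 44 DD on day 4.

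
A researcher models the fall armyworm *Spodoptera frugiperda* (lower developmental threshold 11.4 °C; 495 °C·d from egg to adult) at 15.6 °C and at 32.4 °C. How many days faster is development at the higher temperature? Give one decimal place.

94.3 days

At 15.6 °C: 495 / (15.6 − 11.4) = 495 / 4.2 = 117.857 d.
At 32.4 °C: 495 / (32.4 − 11.4) = 495 / 21.0 = 23.571 d.
Difference = |117.857 − 23.571| = 94.286 ≈ 94.3 days.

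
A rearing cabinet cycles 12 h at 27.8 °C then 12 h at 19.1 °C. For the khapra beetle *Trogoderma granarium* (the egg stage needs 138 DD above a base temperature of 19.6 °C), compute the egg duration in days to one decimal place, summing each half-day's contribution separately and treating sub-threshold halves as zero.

33.7 days

Day half: max(0, 27.8 − 19.6) × 0.5 = 8.2 × 0.5 = 4.10 DD.
Night half: max(0, 19.1 − 19.6) × 0.5 = 0.0 × 0.5 = 0.00 DD.
Per 24 h: 4.10 DD/day.
Duration = 138 / 4.10 = 33.659 ≈ 33.7 days.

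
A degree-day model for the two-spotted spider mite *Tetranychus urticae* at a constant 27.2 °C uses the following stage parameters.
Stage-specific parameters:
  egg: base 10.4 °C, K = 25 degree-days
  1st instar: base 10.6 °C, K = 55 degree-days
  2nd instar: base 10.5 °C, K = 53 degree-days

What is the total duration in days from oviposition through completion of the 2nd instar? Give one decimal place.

egg: 25 / (27.2 − 10.4) = 25 / 16.8 = 1.488 d.
1st instar: 55 / (27.2 − 10.6) = 55 / 16.6 = 3.313 d.
2nd instar: 53 / (27.2 − 10.5) = 53 / 16.7 = 3.174 d.
Sum = 7.975 ≈ 8.0 days.

8.0 days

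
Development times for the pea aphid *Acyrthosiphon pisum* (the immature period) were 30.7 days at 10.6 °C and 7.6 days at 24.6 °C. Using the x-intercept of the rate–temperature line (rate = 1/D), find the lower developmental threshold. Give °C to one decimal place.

Linear rate model ⇒ the product D·(T − T_b) is constant across temperatures.
30.7·(10.6 − T_b) = 7.6·(24.6 − T_b)
T_b = (30.7·10.6 − 7.6·24.6) / (30.7 − 7.6) = 138.46 / 23.1 = 5.994 °C ≈ 6.0 °C.

6.0 °C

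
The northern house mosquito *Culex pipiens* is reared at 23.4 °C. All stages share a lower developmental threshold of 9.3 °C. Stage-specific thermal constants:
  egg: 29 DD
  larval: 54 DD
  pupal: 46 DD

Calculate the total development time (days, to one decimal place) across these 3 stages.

9.1 days

Daily accumulation at 23.4 °C = 23.4 − 9.3 = 14.1 DD/day.
Total K = 29 + 54 + 46 = 129 DD.
Total duration = 129 / 14.1 = 9.149 ≈ 9.1 days.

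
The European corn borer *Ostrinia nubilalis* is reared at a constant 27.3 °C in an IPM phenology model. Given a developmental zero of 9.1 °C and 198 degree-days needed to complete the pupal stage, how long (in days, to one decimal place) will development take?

Daily accumulation = 27.3 − 9.1 = 18.2 DD/day.
Duration = 198 / 18.2 = 10.879 ≈ 10.9 days.

10.9 days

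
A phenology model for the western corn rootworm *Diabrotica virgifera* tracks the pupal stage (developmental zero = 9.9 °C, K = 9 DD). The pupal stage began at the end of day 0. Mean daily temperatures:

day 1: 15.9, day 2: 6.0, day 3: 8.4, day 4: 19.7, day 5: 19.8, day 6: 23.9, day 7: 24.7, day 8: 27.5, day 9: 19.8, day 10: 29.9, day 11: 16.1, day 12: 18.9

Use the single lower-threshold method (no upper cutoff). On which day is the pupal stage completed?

day 4

Daily DD above 9.9 °C: 6.0, 0.0, 0.0, 9.8, 9.9, 14.0, 14.8, 17.6, 9.9, 20.0, 6.2, 9.0.
Cumulative: 6.0, 6.0, 6.0, 15.8, 25.7, 39.7, 54.5, 72.1, 82.0, 102.0, 108.2, 117.2.
The total first reaches 9 DD on day 4.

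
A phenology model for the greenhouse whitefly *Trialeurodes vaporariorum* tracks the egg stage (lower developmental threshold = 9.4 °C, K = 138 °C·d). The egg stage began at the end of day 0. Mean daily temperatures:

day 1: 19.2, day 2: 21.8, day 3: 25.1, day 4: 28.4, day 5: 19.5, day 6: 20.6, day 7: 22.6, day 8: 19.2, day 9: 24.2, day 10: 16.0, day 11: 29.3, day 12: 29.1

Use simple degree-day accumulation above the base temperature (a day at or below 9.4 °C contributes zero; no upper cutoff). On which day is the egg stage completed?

day 11

Daily DD above 9.4 °C: 9.8, 12.4, 15.7, 19.0, 10.1, 11.2, 13.2, 9.8, 14.8, 6.6, 19.9, 19.7.
Cumulative: 9.8, 22.2, 37.9, 56.9, 67.0, 78.2, 91.4, 101.2, 116.0, 122.6, 142.5, 162.2.
The total first reaches 138 DD on day 11.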